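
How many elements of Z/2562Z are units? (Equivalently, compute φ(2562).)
An element a ∈ Z/2562Z is a unit iff gcd(a, 2562) = 1, so the number of units is φ(2562). φ is multiplicative, with φ(p^e) = p^e − p^(e−1). Factorise 2562 = 2 · 3 · 7 · 61. Then
  φ(2562) = (2 − 1) · (3 − 1) · (7 − 1) · (61 − 1) = 1 · 2 · 6 · 60 = 720.

Final answer: Z/2562Z has φ(2562) = 720 units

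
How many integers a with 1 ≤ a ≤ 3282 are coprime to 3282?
1092

The number of a ∈ {1, ..., 3282} with gcd(a, 3282) = 1 is by definition Euler's totient φ(3282). φ is multiplicative, with φ(p^e) = p^e − p^(e−1). Factorise 3282 = 2 · 3 · 547. Then
  φ(3282) = (2 − 1) · (3 − 1) · (547 − 1) = 1 · 2 · 546 = 1092.
So there are 1092 such integers.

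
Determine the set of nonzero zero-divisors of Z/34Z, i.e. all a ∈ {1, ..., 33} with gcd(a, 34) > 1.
nonzero zero-divisors of Z/34Z = {2, 4, 6, 8, 10, 12, 14, 16, 17, 18, 20, 22, 24, 26, 28, 30, 32}

An element a ∈ Z/34Z (with a ≠ 0) is a zero-divisor iff gcd(a, 34) > 1 (because a is a unit precisely when gcd(a, n) = 1, and in Z/nZ every nonzero, non-unit element is a zero-divisor). Scan a = 1, ..., 33 and keep those with gcd(a, 34) > 1:
  gcd(2, 34) = 2, gcd(4, 34) = 2, gcd(6, 34) = 2, gcd(8, 34) = 2, gcd(10, 34) = 2, gcd(12, 34) = 2, gcd(14, 34) = 2, gcd(16, 34) = 2, gcd(17, 34) = 17, gcd(18, 34) = 2, gcd(20, 34) = 2, gcd(22, 34) = 2, gcd(24, 34) = 2, gcd(26, 34) = 2, gcd(28, 34) = 2, gcd(30, 34) = 2, gcd(32, 34) = 2.
All other a ∈ {1, ..., 33} have gcd(a, 34) = 1 and are units. So the nonzero zero-divisors are exactly the 17 values of a appearing in this scan.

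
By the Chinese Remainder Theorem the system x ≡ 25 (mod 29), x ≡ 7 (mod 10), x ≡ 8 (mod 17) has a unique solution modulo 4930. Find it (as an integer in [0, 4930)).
x ≡ 1997 (mod 4930); the representative in [0, 4930) is 1997

The moduli 29, 10, 17 are pairwise coprime, so by the CRT there is a unique solution mod 29·10·17 = 4930.
Solve by successive substitution. Start with x ≡ 25 (mod 29).
  Combine with x ≡ 7 (mod 10): write x = 25 + 29·t and require 25 + 29·t ≡ 7 (mod 10), i.e. 29·t ≡ 7 − 25 ≡ 2 (mod 10). Since 29^(−1) ≡ 9 (mod 10) (29 ≡ 9 (mod 10)), t ≡ 9·2 ≡ 8 (mod 10). So x ≡ 25 + 29·8 = 257 (mod 290).
  Combine with x ≡ 8 (mod 17): write x = 257 + 290·t and require 257 + 290·t ≡ 8 (mod 17), i.e. 290·t ≡ 8 − 257 ≡ 6 (mod 17). Since 290^(−1) ≡ 1 (mod 17) (290 ≡ 1 (mod 17)), t ≡ 1·6 ≡ 6 (mod 17). So x ≡ 257 + 290·6 = 1997 (mod 4930).
Unique solution in [0, 4930): x = 1997.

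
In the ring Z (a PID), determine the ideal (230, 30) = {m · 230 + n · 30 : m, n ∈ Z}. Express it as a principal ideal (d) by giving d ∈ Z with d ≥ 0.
(230, 30) = (10); d = 10

In the PID Z, (a, b) is generated by gcd(a, b). Compute gcd(230, 30) with the extended Euclidean algorithm, tracking rows (r, s, t) with s·230 + t·30 = r:
  row A: (230, 1, 0)   [1·230 + 0·30 = 230]
  row B: (30, 0, 1)   [0·230 + 1·30 = 30]
  230 = 7·30 + 20   → row C = row A − 7·row B = (20, 1, −7)   [check: 1·230 − 7·30 = 20]
  30 = 1·20 + 10   → row D = row B − 1·row C = (10, −1, 8)   [check: −1·230 + 8·30 = 10]
  20 = 2·10 + 0   → remainder 0, stop. gcd = 10 (last nonzero row D).
So gcd(230, 30) = 10, with Bézout identity −1·230 + 8·30 = 10. Containment (⊇): the Bézout identity exhibits 10 as an element of (230, 30), giving (10) ⊆ (230, 30). Containment (⊆): since 10 | 230 and 10 | 30 (230 = 10·23, 30 = 10·3), every Z-linear combination of 230 and 30 is divisible by 10, so (230, 30) ⊆ (10). Therefore (230, 30) = (10), d = 10.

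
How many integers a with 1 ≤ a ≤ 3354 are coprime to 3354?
1008

The number of a ∈ {1, ..., 3354} with gcd(a, 3354) = 1 is by definition Euler's totient φ(3354). φ is multiplicative, with φ(p^e) = p^e − p^(e−1). Factorise 3354 = 2 · 3 · 13 · 43. Then
  φ(3354) = (2 − 1) · (3 − 1) · (13 − 1) · (43 − 1) = 1 · 2 · 12 · 42 = 1008.
So there are 1008 such integers.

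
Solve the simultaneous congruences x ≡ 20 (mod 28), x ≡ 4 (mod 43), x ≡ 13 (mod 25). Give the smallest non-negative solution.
x ≡ 29588 (mod 30100); the representative in [0, 30100) is 29588

The moduli 28, 43, 25 are pairwise coprime, so by the CRT there is a unique solution mod 28·43·25 = 30100.
Solve by successive substitution. Start with x ≡ 20 (mod 28).
  Combine with x ≡ 4 (mod 43): write x = 20 + 28·t and require 20 + 28·t ≡ 4 (mod 43), i.e. 28·t ≡ 4 − 20 ≡ 27 (mod 43). Since 28^(−1) ≡ 20 (mod 43), t ≡ 20·27 ≡ 24 (mod 43). So x ≡ 20 + 28·24 = 692 (mod 1204).
  Combine with x ≡ 13 (mod 25): write x = 692 + 1204·t and require 692 + 1204·t ≡ 13 (mod 25), i.e. 1204·t ≡ 13 − 692 ≡ 21 (mod 25). Since 1204^(−1) ≡ 19 (mod 25) (1204 ≡ 4 (mod 25)), t ≡ 19·21 ≡ 24 (mod 25). So x ≡ 692 + 1204·24 = 29588 (mod 30100).
Unique solution in [0, 30100): x = 29588.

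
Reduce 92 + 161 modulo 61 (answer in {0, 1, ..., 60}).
9

Reduce the summands first: 92 ≡ 31, 161 ≡ 39 (mod 61), so 92 + 161 ≡ 31 + 39 (mod 61). 31 + 39 = 70; 70 = 1·61 + 9, so (92 + 161) mod 61 = 9.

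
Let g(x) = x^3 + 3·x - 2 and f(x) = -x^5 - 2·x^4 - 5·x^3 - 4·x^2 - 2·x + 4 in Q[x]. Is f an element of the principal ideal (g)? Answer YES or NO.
In Q[x] the ideal (g) consists of all multiples of g, so f ∈ (g) iff g | f, i.e. iff the remainder of f on division by g is 0. Divide f by g (g is monic, so eliminate the leading term of the running remainder at each step):
  leading term -x^5: subtract (-x^2)·g(x) = -x^5 - 3·x^3 + 2·x^2, leaving -2·x^4 - 2·x^3 - 6·x^2 - 2·x + 4
  leading term -2·x^4: subtract (-2·x)·g(x) = -2·x^4 - 6·x^2 + 4·x, leaving -2·x^3 - 6·x + 4
  leading term -2·x^3: subtract (-2)·g(x) = -2·x^3 - 6·x + 4, leaving 0
The remainder is 0, so f(x) = g(x) · h(x) with h(x) = -x^2 - 2·x - 2. Hence g | f, i.e. f ∈ (g).

Final answer: YES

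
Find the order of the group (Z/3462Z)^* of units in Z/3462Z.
|(Z/3462Z)^*| = 1152

(Z/3462Z)^* consists of the classes a with gcd(a, 3462) = 1, so its order is φ(3462). φ is multiplicative, with φ(p^e) = p^e − p^(e−1). Factorise 3462 = 2 · 3 · 577. Then
  φ(3462) = (2 − 1) · (3 − 1) · (577 − 1) = 1 · 2 · 576 = 1152.
Thus |(Z/3462Z)^*| = 1152.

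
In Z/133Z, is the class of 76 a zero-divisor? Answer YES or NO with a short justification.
YES

gcd(76, 133) = 19 > 1, so 76 is not a unit in Z/133Z. In Z/nZ every nonzero non-unit is a zero-divisor: explicitly, take b = 133/gcd = 7 ≠ 0 (mod 133); then 76·7 = 532 = 4·133, i.e. 76·7 ≡ 0 (mod 133). So 76 is a zero-divisor.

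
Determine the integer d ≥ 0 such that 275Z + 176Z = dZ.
(275, 176) = (11); d = 11

In the PID Z, (a, b) is generated by gcd(a, b). Compute gcd(275, 176) with the extended Euclidean algorithm, tracking rows (r, s, t) with s·275 + t·176 = r:
  row A: (275, 1, 0)   [1·275 + 0·176 = 275]
  row B: (176, 0, 1)   [0·275 + 1·176 = 176]
  275 = 1·176 + 99   → row C = row A − 1·row B = (99, 1, −1)   [check: 1·275 − 1·176 = 99]
  176 = 1·99 + 77   → row D = row B − 1·row C = (77, −1, 2)   [check: −1·275 + 2·176 = 77]
  99 = 1·77 + 22   → row E = row C − 1·row D = (22, 2, −3)   [check: 2·275 − 3·176 = 22]
  77 = 3·22 + 11   → row F = row D − 3·row E = (11, −7, 11)   [check: −7·275 + 11·176 = 11]
  22 = 2·11 + 0   → remainder 0, stop. gcd = 11 (last nonzero row F).
So gcd(275, 176) = 11, with Bézout identity −7·275 + 11·176 = 11. Containment (⊇): the Bézout identity exhibits 11 as an element of (275, 176), giving (11) ⊆ (275, 176). Containment (⊆): since 11 | 275 and 11 | 176 (275 = 11·25, 176 = 11·16), every Z-linear combination of 275 and 176 is divisible by 11, so (275, 176) ⊆ (11). Therefore (275, 176) = (11), d = 11.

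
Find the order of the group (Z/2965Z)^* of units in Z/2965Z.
(Z/2965Z)^* consists of the classes a with gcd(a, 2965) = 1, so its order is φ(2965). φ is multiplicative, with φ(p^e) = p^e − p^(e−1). Factorise 2965 = 5 · 593. Then
  φ(2965) = (5 − 1) · (593 − 1) = 4 · 592 = 2368.
Thus |(Z/2965Z)^*| = 2368.

Final answer: |(Z/2965Z)^*| = 2368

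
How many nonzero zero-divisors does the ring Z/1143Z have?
In Z/1143Z each nonzero element is either a unit (gcd with 1143 is 1) or a zero-divisor (gcd > 1). The number of units is φ(1143): factorise 1143 = 3^2 · 127, so φ(1143) = (3^2 − 3^1) · (127 − 1) = 6 · 126 = 756. The nonzero elements number 1143 − 1 = 1142. Hence the nonzero zero-divisors number 1142 − 756 = 386.

Final answer: Z/1143Z has 386 nonzero zero-divisors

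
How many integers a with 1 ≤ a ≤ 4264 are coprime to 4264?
The number of a ∈ {1, ..., 4264} with gcd(a, 4264) = 1 is by definition Euler's totient φ(4264). φ is multiplicative, with φ(p^e) = p^e − p^(e−1). Factorise 4264 = 2^3 · 13 · 41. Then
  φ(4264) = (2^3 − 2^2) · (13 − 1) · (41 − 1) = 4 · 12 · 40 = 1920.
So there are 1920 such integers.

Final answer: 1920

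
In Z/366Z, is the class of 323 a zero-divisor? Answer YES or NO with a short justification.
gcd(323, 366) = 1, so 323 is a unit in Z/366Z (it has a multiplicative inverse). A unit cannot be a zero-divisor: if 323·b ≡ 0 then multiplying both sides by 323^(−1) gives b ≡ 0. So 323 is not a zero-divisor.

Final answer: NO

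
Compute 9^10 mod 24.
Use repeated squaring. Binary(10) = 1010. Walk through the bits of the exponent 10 left-to-right: at each bit after the leading one, square the running value, then multiply by 9 if the bit is 1 (always reducing mod 24):
  bit 1 = 1 (leading): start with 9.
  bit 2 = 0: square 9^2 = 81 ≡ 9 (mod 24).
  bit 3 = 1: square 9^2 = 81 ≡ 9; bit is 1, so multiply 9·9 = 81 ≡ 9 (mod 24).
  bit 4 = 0: square 9^2 = 81 ≡ 9 (mod 24).
Final value: 9^10 ≡ 9 (mod 24).

Final answer: 9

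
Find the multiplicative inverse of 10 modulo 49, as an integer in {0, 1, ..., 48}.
Apply the extended Euclidean algorithm to (49, 10), tracking rows (r, s, t) with s·49 + t·10 = r. Each division r_prev = q·r_cur + r_new produces the new row as (previous row) − q·(current row):
  row A: (49, 1, 0)   [1·49 + 0·10 = 49]
  row B: (10, 0, 1)   [0·49 + 1·10 = 10]
  49 = 4·10 + 9   → row C = row A − 4·row B = (9, 1, −4)   [check: 1·49 − 4·10 = 9]
  10 = 1·9 + 1   → row D = row B − 1·row C = (1, −1, 5)   [check: −1·49 + 5·10 = 1]
  9 = 9·1 + 0   → remainder 0, stop. gcd = 1 (last nonzero row D).
The gcd is 1, so 10 is invertible mod 49. The last nonzero row gives −1·49 + 5·10 = 1, so t = 5. So 10^(−1) ≡ 5 (mod 49). Verify: 10 · 5 = 50 ≡ 1 (mod 49). ✓

Final answer: 10^(−1) ≡ 5 (mod 49)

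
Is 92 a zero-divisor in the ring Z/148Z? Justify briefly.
gcd(92, 148) = 4 > 1, so 92 is not a unit in Z/148Z. In Z/nZ every nonzero non-unit is a zero-divisor: explicitly, take b = 148/gcd = 37 ≠ 0 (mod 148); then 92·37 = 3404 = 23·148, i.e. 92·37 ≡ 0 (mod 148). So 92 is a zero-divisor.

Final answer: YES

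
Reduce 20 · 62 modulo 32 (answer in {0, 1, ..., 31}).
24

Reduce the factors first: 62 ≡ 30 (mod 32), so 20 · 62 ≡ 20 · 30 (mod 32). 20 · 30 = 600. Dividing by 32: 600 = 18·32 + 24. So (20 · 62) mod 32 = 24.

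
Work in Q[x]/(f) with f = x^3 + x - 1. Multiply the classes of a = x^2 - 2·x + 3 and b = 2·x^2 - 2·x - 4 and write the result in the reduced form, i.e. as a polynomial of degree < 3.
a · b ≡ 4·x^2 + 10·x - 18 (mod f(x))

First multiply in Q[x] without reducing: a · b = 2·x^4 - 6·x^3 + 6·x^2 + 2·x - 12. Now divide by f(x) = x^3 + x - 1, eliminating the leading term at each step:
  leading term 2·x^4: subtract (2·x)·f(x) = 2·x^4 + 2·x^2 - 2·x, leaving -6·x^3 + 4·x^2 + 4·x - 12
  leading term -6·x^3: subtract (-6)·f(x) = -6·x^3 - 6·x + 6, leaving 4·x^2 + 10·x - 18
The degree is now < 3, so this is the remainder. Hence a · b ≡ 4·x^2 + 10·x - 18 in Q[x]/(f).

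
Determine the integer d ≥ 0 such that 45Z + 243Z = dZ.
(45, 243) = (9); d = 9

In the PID Z, (a, b) is generated by gcd(a, b). Compute gcd(243, 45) with the extended Euclidean algorithm, tracking rows (r, s, t) with s·243 + t·45 = r:
  row A: (243, 1, 0)   [1·243 + 0·45 = 243]
  row B: (45, 0, 1)   [0·243 + 1·45 = 45]
  243 = 5·45 + 18   → row C = row A − 5·row B = (18, 1, −5)   [check: 1·243 − 5·45 = 18]
  45 = 2·18 + 9   → row D = row B − 2·row C = (9, −2, 11)   [check: −2·243 + 11·45 = 9]
  18 = 2·9 + 0   → remainder 0, stop. gcd = 9 (last nonzero row D).
So gcd(45, 243) = 9, with Bézout identity −2·243 + 11·45 = 9. Containment (⊇): the Bézout identity exhibits 9 as an element of (45, 243), giving (9) ⊆ (45, 243). Containment (⊆): since 9 | 45 and 9 | 243 (45 = 9·5, 243 = 9·27), every Z-linear combination of 45 and 243 is divisible by 9, so (45, 243) ⊆ (9). Therefore (45, 243) = (9), d = 9.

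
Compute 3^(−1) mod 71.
3^(−1) ≡ 24 (mod 71)

Apply the extended Euclidean algorithm to (71, 3), tracking rows (r, s, t) with s·71 + t·3 = r. Each division r_prev = q·r_cur + r_new produces the new row as (previous row) − q·(current row):
  row A: (71, 1, 0)   [1·71 + 0·3 = 71]
  row B: (3, 0, 1)   [0·71 + 1·3 = 3]
  71 = 23·3 + 2   → row C = row A − 23·row B = (2, 1, −23)   [check: 1·71 − 23·3 = 2]
  3 = 1·2 + 1   → row D = row B − 1·row C = (1, −1, 24)   [check: −1·71 + 24·3 = 1]
  2 = 2·1 + 0   → remainder 0, stop. gcd = 1 (last nonzero row D).
The gcd is 1, so 3 is invertible mod 71. The last nonzero row gives −1·71 + 24·3 = 1, so t = 24. So 3^(−1) ≡ 24 (mod 71). Verify: 3 · 24 = 72 ≡ 1 (mod 71). ✓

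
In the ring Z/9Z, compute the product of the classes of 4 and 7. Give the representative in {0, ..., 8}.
1

Both factors are already reduced mod 9. 4 · 7 = 28. Dividing by 9: 28 = 3·9 + 1. So (4 · 7) mod 9 = 1.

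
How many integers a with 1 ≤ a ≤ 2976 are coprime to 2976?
The number of a ∈ {1, ..., 2976} with gcd(a, 2976) = 1 is by definition Euler's totient φ(2976). φ is multiplicative, with φ(p^e) = p^e − p^(e−1). Factorise 2976 = 2^5 · 3 · 31. Then
  φ(2976) = (2^5 − 2^4) · (3 − 1) · (31 − 1) = 16 · 2 · 30 = 960.
So there are 960 such integers.

Final answer: 960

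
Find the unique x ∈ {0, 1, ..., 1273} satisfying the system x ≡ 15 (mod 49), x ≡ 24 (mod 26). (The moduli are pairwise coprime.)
x ≡ 1142 (mod 1274); the representative in [0, 1274) is 1142

The moduli 49, 26 are pairwise coprime, so by the CRT there is a unique solution mod 49·26 = 1274.
Solve by successive substitution. Start with x ≡ 15 (mod 49).
  Combine with x ≡ 24 (mod 26): write x = 15 + 49·t and require 15 + 49·t ≡ 24 (mod 26), i.e. 49·t ≡ 24 − 15 ≡ 9 (mod 26). Since 49^(−1) ≡ 17 (mod 26) (49 ≡ 23 (mod 26)), t ≡ 17·9 ≡ 23 (mod 26). So x ≡ 15 + 49·23 = 1142 (mod 1274).
Unique solution in [0, 1274): x = 1142.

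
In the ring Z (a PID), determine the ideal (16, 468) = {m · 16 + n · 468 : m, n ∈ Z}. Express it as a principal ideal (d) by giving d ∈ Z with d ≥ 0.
In the PID Z, (a, b) is generated by gcd(a, b). Compute gcd(468, 16) with the extended Euclidean algorithm, tracking rows (r, s, t) with s·468 + t·16 = r:
  row A: (468, 1, 0)   [1·468 + 0·16 = 468]
  row B: (16, 0, 1)   [0·468 + 1·16 = 16]
  468 = 29·16 + 4   → row C = row A − 29·row B = (4, 1, −29)   [check: 1·468 − 29·16 = 4]
  16 = 4·4 + 0   → remainder 0, stop. gcd = 4 (last nonzero row C).
So gcd(16, 468) = 4, with Bézout identity 1·468 − 29·16 = 4. Containment (⊇): the Bézout identity exhibits 4 as an element of (16, 468), giving (4) ⊆ (16, 468). Containment (⊆): since 4 | 16 and 4 | 468 (16 = 4·4, 468 = 4·117), every Z-linear combination of 16 and 468 is divisible by 4, so (16, 468) ⊆ (4). Therefore (16, 468) = (4), d = 4.

Final answer: (16, 468) = (4); d = 4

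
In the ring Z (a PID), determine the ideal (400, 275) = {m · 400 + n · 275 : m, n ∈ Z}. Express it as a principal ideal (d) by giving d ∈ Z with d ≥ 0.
In the PID Z, (a, b) is generated by gcd(a, b). Compute gcd(400, 275) with the extended Euclidean algorithm, tracking rows (r, s, t) with s·400 + t·275 = r:
  row A: (400, 1, 0)   [1·400 + 0·275 = 400]
  row B: (275, 0, 1)   [0·400 + 1·275 = 275]
  400 = 1·275 + 125   → row C = row A − 1·row B = (125, 1, −1)   [check: 1·400 − 1·275 = 125]
  275 = 2·125 + 25   → row D = row B − 2·row C = (25, −2, 3)   [check: −2·400 + 3·275 = 25]
  125 = 5·25 + 0   → remainder 0, stop. gcd = 25 (last nonzero row D).
So gcd(400, 275) = 25, with Bézout identity −2·400 + 3·275 = 25. Containment (⊇): the Bézout identity exhibits 25 as an element of (400, 275), giving (25) ⊆ (400, 275). Containment (⊆): since 25 | 400 and 25 | 275 (400 = 25·16, 275 = 25·11), every Z-linear combination of 400 and 275 is divisible by 25, so (400, 275) ⊆ (25). Therefore (400, 275) = (25), d = 25.

Final answer: (400, 275) = (25); d = 25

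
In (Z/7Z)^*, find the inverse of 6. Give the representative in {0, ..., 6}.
6^(−1) ≡ 6 (mod 7)

Apply the extended Euclidean algorithm to (7, 6), tracking rows (r, s, t) with s·7 + t·6 = r. Each division r_prev = q·r_cur + r_new produces the new row as (previous row) − q·(current row):
  row A: (7, 1, 0)   [1·7 + 0·6 = 7]
  row B: (6, 0, 1)   [0·7 + 1·6 = 6]
  7 = 1·6 + 1   → row C = row A − 1·row B = (1, 1, −1)   [check: 1·7 − 1·6 = 1]
  6 = 6·1 + 0   → remainder 0, stop. gcd = 1 (last nonzero row C).
The gcd is 1, so 6 is invertible mod 7. The last nonzero row gives 1·7 − 1·6 = 1, so t = −1. So 6^(−1) ≡ −1 ≡ 6 (mod 7). Verify: 6 · 6 = 36 ≡ 1 (mod 7). ✓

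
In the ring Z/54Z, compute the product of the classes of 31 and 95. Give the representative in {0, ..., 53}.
Reduce the factors first: 95 ≡ 41 (mod 54), so 31 · 95 ≡ 31 · 41 (mod 54). 31 · 41 = 1271. Dividing by 54: 1271 = 23·54 + 29. So (31 · 95) mod 54 = 29.

Final answer: 29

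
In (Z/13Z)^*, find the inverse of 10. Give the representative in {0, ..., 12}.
Apply the extended Euclidean algorithm to (13, 10), tracking rows (r, s, t) with s·13 + t·10 = r. Each division r_prev = q·r_cur + r_new produces the new row as (previous row) − q·(current row):
  row A: (13, 1, 0)   [1·13 + 0·10 = 13]
  row B: (10, 0, 1)   [0·13 + 1·10 = 10]
  13 = 1·10 + 3   → row C = row A − 1·row B = (3, 1, −1)   [check: 1·13 − 1·10 = 3]
  10 = 3·3 + 1   → row D = row B − 3·row C = (1, −3, 4)   [check: −3·13 + 4·10 = 1]
  3 = 3·1 + 0   → remainder 0, stop. gcd = 1 (last nonzero row D).
The gcd is 1, so 10 is invertible mod 13. The last nonzero row gives −3·13 + 4·10 = 1, so t = 4. So 10^(−1) ≡ 4 (mod 13). Verify: 10 · 4 = 40 ≡ 1 (mod 13). ✓

Final answer: 10^(−1) ≡ 4 (mod 13)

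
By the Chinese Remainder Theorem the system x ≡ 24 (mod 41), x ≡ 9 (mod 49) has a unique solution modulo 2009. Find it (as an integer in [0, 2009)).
x ≡ 352 (mod 2009); the representative in [0, 2009) is 352

The moduli 41, 49 are pairwise coprime, so by the CRT there is a unique solution mod 41·49 = 2009.
Solve by successive substitution. Start with x ≡ 24 (mod 41).
  Combine with x ≡ 9 (mod 49): write x = 24 + 41·t and require 24 + 41·t ≡ 9 (mod 49), i.e. 41·t ≡ 9 − 24 ≡ 34 (mod 49). Since 41^(−1) ≡ 6 (mod 49), t ≡ 6·34 ≡ 8 (mod 49). So x ≡ 24 + 41·8 = 352 (mod 2009).
Unique solution in [0, 2009): x = 352.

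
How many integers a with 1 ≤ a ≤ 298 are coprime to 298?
The number of a ∈ {1, ..., 298} with gcd(a, 298) = 1 is by definition Euler's totient φ(298). φ is multiplicative, with φ(p^e) = p^e − p^(e−1). Factorise 298 = 2 · 149. Then
  φ(298) = (2 − 1) · (149 − 1) = 1 · 148 = 148.
So there are 148 such integers.

Final answer: 148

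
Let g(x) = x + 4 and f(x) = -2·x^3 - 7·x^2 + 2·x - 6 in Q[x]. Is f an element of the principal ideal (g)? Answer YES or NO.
In Q[x] the ideal (g) consists of all multiples of g, so f ∈ (g) iff g | f, i.e. iff the remainder of f on division by g is 0. Divide f by g (g is monic, so eliminate the leading term of the running remainder at each step):
  leading term -2·x^3: subtract (-2·x^2)·g(x) = -2·x^3 - 8·x^2, leaving x^2 + 2·x - 6
  leading term x^2: subtract (x)·g(x) = x^2 + 4·x, leaving -2·x - 6
  leading term -2·x: subtract (-2)·g(x) = -2·x - 8, leaving 2
The remainder r(x) = 2 ≠ 0 (and deg r < deg g), so g ∤ f, i.e. f ∉ (g).

Final answer: NO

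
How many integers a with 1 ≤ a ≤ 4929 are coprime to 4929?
3120

The number of a ∈ {1, ..., 4929} with gcd(a, 4929) = 1 is by definition Euler's totient φ(4929). φ is multiplicative, with φ(p^e) = p^e − p^(e−1). Factorise 4929 = 3 · 31 · 53. Then
  φ(4929) = (3 − 1) · (31 − 1) · (53 − 1) = 2 · 30 · 52 = 3120.
So there are 3120 such integers.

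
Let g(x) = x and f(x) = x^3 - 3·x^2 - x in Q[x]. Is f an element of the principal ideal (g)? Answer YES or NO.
YES

In Q[x] the ideal (g) consists of all multiples of g, so f ∈ (g) iff g | f, i.e. iff the remainder of f on division by g is 0. Divide f by g (g is monic, so eliminate the leading term of the running remainder at each step):
  leading term x^3: subtract (x^2)·g(x) = x^3, leaving -3·x^2 - x
  leading term -3·x^2: subtract (-3·x)·g(x) = -3·x^2, leaving -x
  leading term -x: subtract (-1)·g(x) = -x, leaving 0
The remainder is 0, so f(x) = g(x) · h(x) with h(x) = x^2 - 3·x - 1. Hence g | f, i.e. f ∈ (g).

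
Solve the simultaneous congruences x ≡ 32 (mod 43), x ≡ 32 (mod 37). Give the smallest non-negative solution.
x ≡ 32 (mod 1591); the representative in [0, 1591) is 32

The moduli 43, 37 are pairwise coprime, so by the CRT there is a unique solution mod 43·37 = 1591.
Solve by successive substitution. Start with x ≡ 32 (mod 43).
  Combine with x ≡ 32 (mod 37): write x = 32 + 43·t and require 32 + 43·t ≡ 32 (mod 37), i.e. 43·t ≡ 32 − 32 ≡ 0 (mod 37). Since 43^(−1) ≡ 31 (mod 37) (43 ≡ 6 (mod 37)), t ≡ 31·0 ≡ 0 (mod 37). So x ≡ 32 + 43·0 = 32 (mod 1591).
Unique solution in [0, 1591): x = 32.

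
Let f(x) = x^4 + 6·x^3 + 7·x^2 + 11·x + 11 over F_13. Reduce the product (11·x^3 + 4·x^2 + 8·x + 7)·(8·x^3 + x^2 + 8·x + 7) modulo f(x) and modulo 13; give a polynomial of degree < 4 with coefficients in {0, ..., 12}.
Multiply as integer polynomials: a · b = 88·x^6 + 43·x^5 + 156·x^4 + 173·x^3 + 99·x^2 + 112·x + 49. Reducing coefficients mod 13: a · b ≡ 10·x^6 + 4·x^5 + 4·x^3 + 8·x^2 + 8·x + 10. Now divide by f(x) = x^4 + 6·x^3 + 7·x^2 + 11·x + 11 in F_13[x], eliminating the leading term at each step:
  leading term 10·x^6: subtract (10·x^2)·f(x) = 10·x^6 + 8·x^5 + 5·x^4 + 6·x^3 + 6·x^2, leaving 9·x^5 + 8·x^4 + 11·x^3 + 2·x^2 + 8·x + 10 (coefficients mod 13)
  leading term 9·x^5: subtract (9·x)·f(x) = 9·x^5 + 2·x^4 + 11·x^3 + 8·x^2 + 8·x, leaving 6·x^4 + 7·x^2 + 10 (coefficients mod 13)
  leading term 6·x^4: subtract (6)·f(x) = 6·x^4 + 10·x^3 + 3·x^2 + x + 1, leaving 3·x^3 + 4·x^2 + 12·x + 9 (coefficients mod 13)
The degree is now < 4, so this is the remainder. Hence a · b ≡ 3·x^3 + 4·x^2 + 12·x + 9 in F_13[x]/(f).

Final answer: a · b ≡ 3·x^3 + 4·x^2 + 12·x + 9 (mod f(x))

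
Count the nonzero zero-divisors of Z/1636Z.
Z/1636Z has 819 nonzero zero-divisors

In Z/1636Z each nonzero element is either a unit (gcd with 1636 is 1) or a zero-divisor (gcd > 1). The number of units is φ(1636): factorise 1636 = 2^2 · 409, so φ(1636) = (2^2 − 2^1) · (409 − 1) = 2 · 408 = 816. The nonzero elements number 1636 − 1 = 1635. Hence the nonzero zero-divisors number 1635 − 816 = 819.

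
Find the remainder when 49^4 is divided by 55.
31

Use repeated squaring. Binary(4) = 100. Walk through the bits of the exponent 4 left-to-right: at each bit after the leading one, square the running value, then multiply by 49 if the bit is 1 (always reducing mod 55):
  bit 1 = 1 (leading): start with 49.
  bit 2 = 0: square 49^2 = 2401 ≡ 36 (mod 55).
  bit 3 = 0: square 36^2 = 1296 ≡ 31 (mod 55).
Final value: 49^4 ≡ 31 (mod 55).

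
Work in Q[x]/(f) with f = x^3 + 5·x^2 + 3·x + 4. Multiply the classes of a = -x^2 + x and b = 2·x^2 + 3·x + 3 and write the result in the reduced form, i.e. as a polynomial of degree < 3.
First multiply in Q[x] without reducing: a · b = -2·x^4 - x^3 + 3·x. Now divide by f(x) = x^3 + 5·x^2 + 3·x + 4, eliminating the leading term at each step:
  leading term -2·x^4: subtract (-2·x)·f(x) = -2·x^4 - 10·x^3 - 6·x^2 - 8·x, leaving 9·x^3 + 6·x^2 + 11·x
  leading term 9·x^3: subtract (9)·f(x) = 9·x^3 + 45·x^2 + 27·x + 36, leaving -39·x^2 - 16·x - 36
The degree is now < 3, so this is the remainder. Hence a · b ≡ -39·x^2 - 16·x - 36 in Q[x]/(f).

Final answer: a · b ≡ -39·x^2 - 16·x - 36 (mod f(x))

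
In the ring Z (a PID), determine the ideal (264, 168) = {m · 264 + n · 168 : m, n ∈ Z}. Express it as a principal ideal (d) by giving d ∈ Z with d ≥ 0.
In the PID Z, (a, b) is generated by gcd(a, b). Compute gcd(264, 168) with the extended Euclidean algorithm, tracking rows (r, s, t) with s·264 + t·168 = r:
  row A: (264, 1, 0)   [1·264 + 0·168 = 264]
  row B: (168, 0, 1)   [0·264 + 1·168 = 168]
  264 = 1·168 + 96   → row C = row A − 1·row B = (96, 1, −1)   [check: 1·264 − 1·168 = 96]
  168 = 1·96 + 72   → row D = row B − 1·row C = (72, −1, 2)   [check: −1·264 + 2·168 = 72]
  96 = 1·72 + 24   → row E = row C − 1·row D = (24, 2, −3)   [check: 2·264 − 3·168 = 24]
  72 = 3·24 + 0   → remainder 0, stop. gcd = 24 (last nonzero row E).
So gcd(264, 168) = 24, with Bézout identity 2·264 − 3·168 = 24. Containment (⊇): the Bézout identity exhibits 24 as an element of (264, 168), giving (24) ⊆ (264, 168). Containment (⊆): since 24 | 264 and 24 | 168 (264 = 24·11, 168 = 24·7), every Z-linear combination of 264 and 168 is divisible by 24, so (264, 168) ⊆ (24). Therefore (264, 168) = (24), d = 24.

Final answer: (264, 168) = (24); d = 24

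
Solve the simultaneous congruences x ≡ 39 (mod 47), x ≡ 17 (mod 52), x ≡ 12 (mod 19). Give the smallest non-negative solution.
The moduli 47, 52, 19 are pairwise coprime, so by the CRT there is a unique solution mod 47·52·19 = 46436.
Solve by successive substitution. Start with x ≡ 39 (mod 47).
  Combine with x ≡ 17 (mod 52): write x = 39 + 47·t and require 39 + 47·t ≡ 17 (mod 52), i.e. 47·t ≡ 17 − 39 ≡ 30 (mod 52). Since 47^(−1) ≡ 31 (mod 52), t ≡ 31·30 ≡ 46 (mod 52). So x ≡ 39 + 47·46 = 2201 (mod 2444).
  Combine with x ≡ 12 (mod 19): write x = 2201 + 2444·t and require 2201 + 2444·t ≡ 12 (mod 19), i.e. 2444·t ≡ 12 − 2201 ≡ 15 (mod 19). Since 2444^(−1) ≡ 8 (mod 19) (2444 ≡ 12 (mod 19)), t ≡ 8·15 ≡ 6 (mod 19). So x ≡ 2201 + 2444·6 = 16865 (mod 46436).
Unique solution in [0, 46436): x = 16865.

Final answer: x ≡ 16865 (mod 46436); the representative in [0, 46436) is 16865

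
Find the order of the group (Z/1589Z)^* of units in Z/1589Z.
(Z/1589Z)^* consists of the classes a with gcd(a, 1589) = 1, so its order is φ(1589). φ is multiplicative, with φ(p^e) = p^e − p^(e−1). Factorise 1589 = 7 · 227. Then
  φ(1589) = (7 − 1) · (227 − 1) = 6 · 226 = 1356.
Thus |(Z/1589Z)^*| = 1356.

Final answer: |(Z/1589Z)^*| = 1356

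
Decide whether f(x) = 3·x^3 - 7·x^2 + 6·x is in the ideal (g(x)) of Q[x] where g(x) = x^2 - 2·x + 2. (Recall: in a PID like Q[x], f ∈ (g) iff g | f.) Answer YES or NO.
In Q[x] the ideal (g) consists of all multiples of g, so f ∈ (g) iff g | f, i.e. iff the remainder of f on division by g is 0. Divide f by g (g is monic, so eliminate the leading term of the running remainder at each step):
  leading term 3·x^3: subtract (3·x)·g(x) = 3·x^3 - 6·x^2 + 6·x, leaving -x^2
  leading term -x^2: subtract (-1)·g(x) = -x^2 + 2·x - 2, leaving 2 - 2·x
The remainder r(x) = 2 - 2·x ≠ 0 (and deg r < deg g), so g ∤ f, i.e. f ∉ (g).

Final answer: NO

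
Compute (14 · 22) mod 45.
Both factors are already reduced mod 45. 14 · 22 = 308. Dividing by 45: 308 = 6·45 + 38. So (14 · 22) mod 45 = 38.

Final answer: 38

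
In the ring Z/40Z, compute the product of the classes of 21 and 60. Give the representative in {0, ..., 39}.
Reduce the factors first: 60 ≡ 20 (mod 40), so 21 · 60 ≡ 21 · 20 (mod 40). 21 · 20 = 420. Dividing by 40: 420 = 10·40 + 20. So (21 · 60) mod 40 = 20.

Final answer: 20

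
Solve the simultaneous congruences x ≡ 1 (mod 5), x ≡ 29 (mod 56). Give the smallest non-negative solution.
The moduli 5, 56 are pairwise coprime, so by the CRT there is a unique solution mod 5·56 = 280.
Solve by successive substitution. Start with x ≡ 1 (mod 5).
  Combine with x ≡ 29 (mod 56): write x = 1 + 5·t and require 1 + 5·t ≡ 29 (mod 56), i.e. 5·t ≡ 29 − 1 ≡ 28 (mod 56). Since 5^(−1) ≡ 45 (mod 56), t ≡ 45·28 ≡ 28 (mod 56). So x ≡ 1 + 5·28 = 141 (mod 280).
Unique solution in [0, 280): x = 141.

Final answer: x ≡ 141 (mod 280); the representative in [0, 280) is 141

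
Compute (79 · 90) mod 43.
Reduce the factors first: 79 ≡ 36, 90 ≡ 4 (mod 43), so 79 · 90 ≡ 36 · 4 (mod 43). 36 · 4 = 144. Dividing by 43: 144 = 3·43 + 15. So (79 · 90) mod 43 = 15.

Final answer: 15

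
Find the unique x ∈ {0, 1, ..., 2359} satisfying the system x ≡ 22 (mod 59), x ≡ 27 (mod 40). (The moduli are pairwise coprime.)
x ≡ 907 (mod 2360); the representative in [0, 2360) is 907

The moduli 59, 40 are pairwise coprime, so by the CRT there is a unique solution mod 59·40 = 2360.
Solve by successive substitution. Start with x ≡ 22 (mod 59).
  Combine with x ≡ 27 (mod 40): write x = 22 + 59·t and require 22 + 59·t ≡ 27 (mod 40), i.e. 59·t ≡ 27 − 22 ≡ 5 (mod 40). Since 59^(−1) ≡ 19 (mod 40) (59 ≡ 19 (mod 40)), t ≡ 19·5 ≡ 15 (mod 40). So x ≡ 22 + 59·15 = 907 (mod 2360).
Unique solution in [0, 2360): x = 907.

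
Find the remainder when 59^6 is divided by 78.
Use repeated squaring. Binary(6) = 110. Walk through the bits of the exponent 6 left-to-right: at each bit after the leading one, square the running value, then multiply by 59 if the bit is 1 (always reducing mod 78):
  bit 1 = 1 (leading): start with 59.
  bit 2 = 1: square 59^2 = 3481 ≡ 49; bit is 1, so multiply 49·59 = 2891 ≡ 5 (mod 78).
  bit 3 = 0: square 5^2 = 25 (mod 78).
Final value: 59^6 ≡ 25 (mod 78).

Final answer: 25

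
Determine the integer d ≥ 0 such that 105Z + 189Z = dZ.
In the PID Z, (a, b) is generated by gcd(a, b). Compute gcd(189, 105) with the extended Euclidean algorithm, tracking rows (r, s, t) with s·189 + t·105 = r:
  row A: (189, 1, 0)   [1·189 + 0·105 = 189]
  row B: (105, 0, 1)   [0·189 + 1·105 = 105]
  189 = 1·105 + 84   → row C = row A − 1·row B = (84, 1, −1)   [check: 1·189 − 1·105 = 84]
  105 = 1·84 + 21   → row D = row B − 1·row C = (21, −1, 2)   [check: −1·189 + 2·105 = 21]
  84 = 4·21 + 0   → remainder 0, stop. gcd = 21 (last nonzero row D).
So gcd(105, 189) = 21, with Bézout identity −1·189 + 2·105 = 21. Containment (⊇): the Bézout identity exhibits 21 as an element of (105, 189), giving (21) ⊆ (105, 189). Containment (⊆): since 21 | 105 and 21 | 189 (105 = 21·5, 189 = 21·9), every Z-linear combination of 105 and 189 is divisible by 21, so (105, 189) ⊆ (21). Therefore (105, 189) = (21), d = 21.

Final answer: (105, 189) = (21); d = 21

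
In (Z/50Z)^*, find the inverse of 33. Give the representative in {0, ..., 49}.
Apply the extended Euclidean algorithm to (50, 33), tracking rows (r, s, t) with s·50 + t·33 = r. Each division r_prev = q·r_cur + r_new produces the new row as (previous row) − q·(current row):
  row A: (50, 1, 0)   [1·50 + 0·33 = 50]
  row B: (33, 0, 1)   [0·50 + 1·33 = 33]
  50 = 1·33 + 17   → row C = row A − 1·row B = (17, 1, −1)   [check: 1·50 − 1·33 = 17]
  33 = 1·17 + 16   → row D = row B − 1·row C = (16, −1, 2)   [check: −1·50 + 2·33 = 16]
  17 = 1·16 + 1   → row E = row C − 1·row D = (1, 2, −3)   [check: 2·50 − 3·33 = 1]
  16 = 16·1 + 0   → remainder 0, stop. gcd = 1 (last nonzero row E).
The gcd is 1, so 33 is invertible mod 50. The last nonzero row gives 2·50 − 3·33 = 1, so t = −3. So 33^(−1) ≡ −3 ≡ 47 (mod 50). Verify: 33 · 47 = 1551 ≡ 1 (mod 50). ✓

Final answer: 33^(−1) ≡ 47 (mod 50)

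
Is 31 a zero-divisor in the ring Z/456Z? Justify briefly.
NO

gcd(31, 456) = 1, so 31 is a unit in Z/456Z (it has a multiplicative inverse). A unit cannot be a zero-divisor: if 31·b ≡ 0 then multiplying both sides by 31^(−1) gives b ≡ 0. So 31 is not a zero-divisor.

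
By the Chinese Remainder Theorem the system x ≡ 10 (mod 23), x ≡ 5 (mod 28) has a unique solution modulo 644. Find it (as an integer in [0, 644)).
The moduli 23, 28 are pairwise coprime, so by the CRT there is a unique solution mod 23·28 = 644.
Solve by successive substitution. Start with x ≡ 10 (mod 23).
  Combine with x ≡ 5 (mod 28): write x = 10 + 23·t and require 10 + 23·t ≡ 5 (mod 28), i.e. 23·t ≡ 5 − 10 ≡ 23 (mod 28). Since 23^(−1) ≡ 11 (mod 28), t ≡ 11·23 ≡ 1 (mod 28). So x ≡ 10 + 23·1 = 33 (mod 644).
Unique solution in [0, 644): x = 33.

Final answer: x ≡ 33 (mod 644); the representative in [0, 644) is 33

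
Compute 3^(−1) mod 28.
Apply the extended Euclidean algorithm to (28, 3), tracking rows (r, s, t) with s·28 + t·3 = r. Each division r_prev = q·r_cur + r_new produces the new row as (previous row) − q·(current row):
  row A: (28, 1, 0)   [1·28 + 0·3 = 28]
  row B: (3, 0, 1)   [0·28 + 1·3 = 3]
  28 = 9·3 + 1   → row C = row A − 9·row B = (1, 1, −9)   [check: 1·28 − 9·3 = 1]
  3 = 3·1 + 0   → remainder 0, stop. gcd = 1 (last nonzero row C).
The gcd is 1, so 3 is invertible mod 28. The last nonzero row gives 1·28 − 9·3 = 1, so t = −9. So 3^(−1) ≡ −9 ≡ 19 (mod 28). Verify: 3 · 19 = 57 ≡ 1 (mod 28). ✓

Final answer: 3^(−1) ≡ 19 (mod 28)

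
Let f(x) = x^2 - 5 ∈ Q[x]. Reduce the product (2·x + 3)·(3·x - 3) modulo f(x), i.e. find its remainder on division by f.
First multiply in Q[x] without reducing: a · b = 6·x^2 + 3·x - 9. Now divide by f(x) = x^2 - 5, eliminating the leading term at each step:
  leading term 6·x^2: subtract (6)·f(x) = 6·x^2 - 30, leaving 3·x + 21
The degree is now < 2, so this is the remainder. Hence a · b ≡ 3·x + 21 in Q[x]/(f).

Final answer: a · b ≡ 3·x + 21 (mod f(x))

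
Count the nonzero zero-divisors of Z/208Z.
In Z/208Z each nonzero element is either a unit (gcd with 208 is 1) or a zero-divisor (gcd > 1). The number of units is φ(208): factorise 208 = 2^4 · 13, so φ(208) = (2^4 − 2^3) · (13 − 1) = 8 · 12 = 96. The nonzero elements number 208 − 1 = 207. Hence the nonzero zero-divisors number 207 − 96 = 111.

Final answer: Z/208Z has 111 nonzero zero-divisors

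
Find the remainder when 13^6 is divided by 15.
Use repeated squaring. Binary(6) = 110. Walk through the bits of the exponent 6 left-to-right: at each bit after the leading one, square the running value, then multiply by 13 if the bit is 1 (always reducing mod 15):
  bit 1 = 1 (leading): start with 13.
  bit 2 = 1: square 13^2 = 169 ≡ 4; bit is 1, so multiply 4·13 = 52 ≡ 7 (mod 15).
  bit 3 = 0: square 7^2 = 49 ≡ 4 (mod 15).
Final value: 13^6 ≡ 4 (mod 15).

Final answer: 4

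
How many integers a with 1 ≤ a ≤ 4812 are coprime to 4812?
1600

The number of a ∈ {1, ..., 4812} with gcd(a, 4812) = 1 is by definition Euler's totient φ(4812). φ is multiplicative, with φ(p^e) = p^e − p^(e−1). Factorise 4812 = 2^2 · 3 · 401. Then
  φ(4812) = (2^2 − 2^1) · (3 − 1) · (401 − 1) = 2 · 2 · 400 = 1600.
So there are 1600 such integers.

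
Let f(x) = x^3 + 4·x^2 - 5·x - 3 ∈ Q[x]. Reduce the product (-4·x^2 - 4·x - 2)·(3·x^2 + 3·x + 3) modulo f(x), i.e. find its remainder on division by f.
a · b ≡ -186·x^2 + 66·x + 66 (mod f(x))

First multiply in Q[x] without reducing: a · b = -12·x^4 - 24·x^3 - 30·x^2 - 18·x - 6. Now divide by f(x) = x^3 + 4·x^2 - 5·x - 3, eliminating the leading term at each step:
  leading term -12·x^4: subtract (-12·x)·f(x) = -12·x^4 - 48·x^3 + 60·x^2 + 36·x, leaving 24·x^3 - 90·x^2 - 54·x - 6
  leading term 24·x^3: subtract (24)·f(x) = 24·x^3 + 96·x^2 - 120·x - 72, leaving -186·x^2 + 66·x + 66
The degree is now < 3, so this is the remainder. Hence a · b ≡ -186·x^2 + 66·x + 66 in Q[x]/(f).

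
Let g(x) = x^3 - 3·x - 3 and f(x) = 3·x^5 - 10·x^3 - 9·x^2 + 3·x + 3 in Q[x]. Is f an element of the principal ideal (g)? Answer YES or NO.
YES

In Q[x] the ideal (g) consists of all multiples of g, so f ∈ (g) iff g | f, i.e. iff the remainder of f on division by g is 0. Divide f by g (g is monic, so eliminate the leading term of the running remainder at each step):
  leading term 3·x^5: subtract (3·x^2)·g(x) = 3·x^5 - 9·x^3 - 9·x^2, leaving -x^3 + 3·x + 3
  leading term -x^3: subtract (-1)·g(x) = -x^3 + 3·x + 3, leaving 0
The remainder is 0, so f(x) = g(x) · h(x) with h(x) = 3·x^2 - 1. Hence g | f, i.e. f ∈ (g).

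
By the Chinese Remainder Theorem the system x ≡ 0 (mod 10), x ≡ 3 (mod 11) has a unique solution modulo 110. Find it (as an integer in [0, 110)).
x ≡ 80 (mod 110); the representative in [0, 110) is 80

The moduli 10, 11 are pairwise coprime, so by the CRT there is a unique solution mod 10·11 = 110.
Solve by successive substitution. Start with x ≡ 0 (mod 10).
  Combine with x ≡ 3 (mod 11): write x = 10·t and require 10·t ≡ 3 (mod 11). Since 10^(−1) ≡ 10 (mod 11), t ≡ 10·3 ≡ 8 (mod 11). So x ≡ 10·8 = 80 (mod 110).
Unique solution in [0, 110): x = 80.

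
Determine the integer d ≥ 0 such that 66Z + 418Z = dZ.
In the PID Z, (a, b) is generated by gcd(a, b). Compute gcd(418, 66) with the extended Euclidean algorithm, tracking rows (r, s, t) with s·418 + t·66 = r:
  row A: (418, 1, 0)   [1·418 + 0·66 = 418]
  row B: (66, 0, 1)   [0·418 + 1·66 = 66]
  418 = 6·66 + 22   → row C = row A − 6·row B = (22, 1, −6)   [check: 1·418 − 6·66 = 22]
  66 = 3·22 + 0   → remainder 0, stop. gcd = 22 (last nonzero row C).
So gcd(66, 418) = 22, with Bézout identity 1·418 − 6·66 = 22. Containment (⊇): the Bézout identity exhibits 22 as an element of (66, 418), giving (22) ⊆ (66, 418). Containment (⊆): since 22 | 66 and 22 | 418 (66 = 22·3, 418 = 22·19), every Z-linear combination of 66 and 418 is divisible by 22, so (66, 418) ⊆ (22). Therefore (66, 418) = (22), d = 22.

Final answer: (66, 418) = (22); d = 22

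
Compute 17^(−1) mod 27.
Apply the extended Euclidean algorithm to (27, 17), tracking rows (r, s, t) with s·27 + t·17 = r. Each division r_prev = q·r_cur + r_new produces the new row as (previous row) − q·(current row):
  row A: (27, 1, 0)   [1·27 + 0·17 = 27]
  row B: (17, 0, 1)   [0·27 + 1·17 = 17]
  27 = 1·17 + 10   → row C = row A − 1·row B = (10, 1, −1)   [check: 1·27 − 1·17 = 10]
  17 = 1·10 + 7   → row D = row B − 1·row C = (7, −1, 2)   [check: −1·27 + 2·17 = 7]
  10 = 1·7 + 3   → row E = row C − 1·row D = (3, 2, −3)   [check: 2·27 − 3·17 = 3]
  7 = 2·3 + 1   → row F = row D − 2·row E = (1, −5, 8)   [check: −5·27 + 8·17 = 1]
  3 = 3·1 + 0   → remainder 0, stop. gcd = 1 (last nonzero row F).
The gcd is 1, so 17 is invertible mod 27. The last nonzero row gives −5·27 + 8·17 = 1, so t = 8. So 17^(−1) ≡ 8 (mod 27). Verify: 17 · 8 = 136 ≡ 1 (mod 27). ✓

Final answer: 17^(−1) ≡ 8 (mod 27)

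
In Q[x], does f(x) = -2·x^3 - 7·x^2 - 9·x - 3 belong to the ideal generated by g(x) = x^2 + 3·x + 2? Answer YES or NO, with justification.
NO

In Q[x] the ideal (g) consists of all multiples of g, so f ∈ (g) iff g | f, i.e. iff the remainder of f on division by g is 0. Divide f by g (g is monic, so eliminate the leading term of the running remainder at each step):
  leading term -2·x^3: subtract (-2·x)·g(x) = -2·x^3 - 6·x^2 - 4·x, leaving -x^2 - 5·x - 3
  leading term -x^2: subtract (-1)·g(x) = -x^2 - 3·x - 2, leaving -2·x - 1
The remainder r(x) = -2·x - 1 ≠ 0 (and deg r < deg g), so g ∤ f, i.e. f ∉ (g).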